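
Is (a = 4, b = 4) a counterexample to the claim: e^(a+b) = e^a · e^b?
No

Substituting a = 4, b = 4:
LHS = e^(4+4) = e^8 ≈ 2981
RHS = e^4 · e^4 = e^8 ≈ 2981

The sides agree, so this pair does not disprove the claim.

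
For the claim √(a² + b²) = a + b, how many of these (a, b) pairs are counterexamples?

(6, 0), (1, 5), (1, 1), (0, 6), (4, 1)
Testing each pair:
(6, 0): LHS = 6, RHS = 6 → satisfies claim
(1, 5): LHS = √(26) ≈ 5.099, RHS = 6 → counterexample
(1, 1): LHS = √(2) ≈ 1.414, RHS = 2 → counterexample
(0, 6): LHS = 6, RHS = 6 → satisfies claim
(4, 1): LHS = √(17) ≈ 4.123, RHS = 5 → counterexample

That makes 3 counterexamples.

Answer: 3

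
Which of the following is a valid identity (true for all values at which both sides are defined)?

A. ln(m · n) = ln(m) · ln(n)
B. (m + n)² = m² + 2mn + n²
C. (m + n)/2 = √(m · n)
B

A: fails at (2, 3) — LHS = ln(6) ≈ 1.792, RHS = ln(2)·ln(3) ≈ 0.7615.
B: holds — e.g. at (2, 5), both sides equal 49.
C: fails at (3, 4) — LHS = 7/2, RHS = 2·√(3) ≈ 3.464.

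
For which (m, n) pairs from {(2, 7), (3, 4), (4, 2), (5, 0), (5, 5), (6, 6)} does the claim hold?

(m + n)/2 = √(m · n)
Testing each pair:
(2, 7): LHS = 9/2, RHS = √(14) ≈ 3.742 → fails
(3, 4): LHS = 7/2, RHS = 2·√(3) ≈ 3.464 → fails
(4, 2): LHS = 3, RHS = 2·√(2) ≈ 2.828 → fails
(5, 0): LHS = 5/2, RHS = 0 → fails
(5, 5): LHS = 5, RHS = 5 → holds
(6, 6): LHS = 6, RHS = 6 → holds

2 of 6 pairs satisfy the claim.

Answer: (5, 5), (6, 6)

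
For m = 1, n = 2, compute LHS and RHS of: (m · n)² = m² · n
LHS = (1 · 2)² = 4
RHS = 1² · 2 = 2

LHS ≠ RHS, so the equation does not hold here.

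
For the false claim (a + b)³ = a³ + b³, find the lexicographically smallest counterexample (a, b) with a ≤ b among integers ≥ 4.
(a, b) = (4, 4)

Substituting (4, 4) into the claim:
LHS = (4 + 4)³ = 512
RHS = 4³ + 4³ = 128

Since LHS ≠ RHS, this pair disproves the claim, and no lexicographically smaller pair (a ≤ b, integers ≥ 4) does.

For instance (7, 7) is also a counterexample (LHS = 2744, RHS = 686), but it's lexicographically larger.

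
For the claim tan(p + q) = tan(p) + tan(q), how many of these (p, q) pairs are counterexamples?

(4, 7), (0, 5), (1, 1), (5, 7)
Testing each pair:
(4, 7): LHS = tan(11) ≈ -226, RHS = tan(7) + tan(4) ≈ 2.029 → counterexample
(0, 5): LHS = tan(5) ≈ -3.381, RHS = tan(5) ≈ -3.381 → satisfies claim
(1, 1): LHS = tan(2) ≈ -2.185, RHS = 2·tan(1) ≈ 3.115 → counterexample
(5, 7): LHS = tan(12) ≈ -0.6359, RHS = tan(5) + tan(7) ≈ -2.509 → counterexample

That makes 3 counterexamples.

Answer: 3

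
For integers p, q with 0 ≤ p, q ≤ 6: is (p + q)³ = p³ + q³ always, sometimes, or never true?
Sometimes true

It holds at (p, q) = (1, 0) (both sides equal 1), but fails at (p, q) = (1, 1) (LHS = 8, RHS = 2).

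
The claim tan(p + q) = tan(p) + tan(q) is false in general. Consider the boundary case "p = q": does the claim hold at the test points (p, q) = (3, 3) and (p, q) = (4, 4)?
No, fails at both test points

At (3, 3): LHS = tan(6) ≈ -0.291 ≠ RHS = 2·tan(3) ≈ -0.2851
At (4, 4): LHS = tan(8) ≈ -6.8 ≠ RHS = 2·tan(4) ≈ 2.316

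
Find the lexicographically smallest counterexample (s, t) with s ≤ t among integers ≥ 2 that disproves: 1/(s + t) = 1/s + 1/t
Substituting (2, 2) into the claim:
LHS = 1/(2 + 2) = 1/4
RHS = 1/2 + 1/2 = 1

Since LHS ≠ RHS, this pair disproves the claim, and no lexicographically smaller pair (s ≤ t, integers ≥ 2) does.

For instance (4, 8) is also a counterexample (LHS = 1/12, RHS = 3/8), but it's lexicographically larger.

Answer: (s, t) = (2, 2)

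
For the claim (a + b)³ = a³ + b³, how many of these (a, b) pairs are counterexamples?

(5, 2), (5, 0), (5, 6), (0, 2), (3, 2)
3

Testing each pair:
(5, 2): LHS = 343, RHS = 133 → counterexample
(5, 0): LHS = 125, RHS = 125 → satisfies claim
(5, 6): LHS = 1331, RHS = 341 → counterexample
(0, 2): LHS = 8, RHS = 8 → satisfies claim
(3, 2): LHS = 125, RHS = 35 → counterexample

That makes 3 counterexamples.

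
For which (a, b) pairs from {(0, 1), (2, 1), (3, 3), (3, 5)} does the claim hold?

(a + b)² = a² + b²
Testing each pair:
(0, 1): LHS = 1, RHS = 1 → holds
(2, 1): LHS = 9, RHS = 5 → fails
(3, 3): LHS = 36, RHS = 18 → fails
(3, 5): LHS = 64, RHS = 34 → fails

1 of 4 pairs satisfies the claim.

Answer: (0, 1)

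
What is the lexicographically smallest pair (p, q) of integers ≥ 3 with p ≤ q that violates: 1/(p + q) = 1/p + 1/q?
(p, q) = (3, 3)

Substituting (3, 3) into the claim:
LHS = 1/(3 + 3) = 1/6
RHS = 1/3 + 1/3 = 2/3

Since LHS ≠ RHS, this pair disproves the claim, and no lexicographically smaller pair (p ≤ q, integers ≥ 3) does.

For instance (8, 10) is also a counterexample (LHS = 1/18, RHS = 9/40), but it's lexicographically larger.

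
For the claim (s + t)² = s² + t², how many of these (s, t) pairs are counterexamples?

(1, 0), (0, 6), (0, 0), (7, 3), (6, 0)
1

Testing each pair:
(1, 0): LHS = 1, RHS = 1 → satisfies claim
(0, 6): LHS = 36, RHS = 36 → satisfies claim
(0, 0): LHS = 0, RHS = 0 → satisfies claim
(7, 3): LHS = 100, RHS = 58 → counterexample
(6, 0): LHS = 36, RHS = 36 → satisfies claim

That makes 1 counterexample.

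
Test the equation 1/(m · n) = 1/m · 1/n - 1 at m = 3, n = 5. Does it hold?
Fails

Substituting m = 3, n = 5:

LHS = 1/(3 · 5) = 1/15
RHS = 1/3 · 1/5 - 1 = -14/15

LHS ≠ RHS, so the equation does not hold at this point.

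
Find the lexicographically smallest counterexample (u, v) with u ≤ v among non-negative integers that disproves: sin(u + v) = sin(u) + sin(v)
(u, v) = (1, 1)

Substituting (1, 1) into the claim:
LHS = sin(1 + 1) = sin(2) ≈ 0.9093
RHS = sin(1) + sin(1) = 2·sin(1) ≈ 1.683

Since LHS ≠ RHS, this pair disproves the claim, and no lexicographically smaller pair (u ≤ v, non-negative integers) does.

For instance (2, 3) is also a counterexample (LHS = sin(5) ≈ -0.9589, RHS = sin(3) + sin(2) ≈ 1.05), but it's lexicographically larger.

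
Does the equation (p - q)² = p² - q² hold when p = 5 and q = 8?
Fails

Substituting p = 5, q = 8:

LHS = (5 - 8)² = 9
RHS = 5² - 8² = -39

LHS ≠ RHS, so the equation does not hold at this point.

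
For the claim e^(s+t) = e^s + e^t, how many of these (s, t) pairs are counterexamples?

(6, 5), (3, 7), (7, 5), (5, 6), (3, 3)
Testing each pair:
(6, 5): LHS = e^11 ≈ 59874.1, RHS = e^5 + e^6 ≈ 551.8 → counterexample
(3, 7): LHS = e^10 ≈ 22026.5, RHS = e^3 + e^7 ≈ 1117 → counterexample
(7, 5): LHS = e^12 ≈ 162754.8, RHS = e^5 + e^7 ≈ 1245 → counterexample
(5, 6): LHS = e^11 ≈ 59874.1, RHS = e^5 + e^6 ≈ 551.8 → counterexample
(3, 3): LHS = e^6 ≈ 403.4, RHS = 2·e^3 ≈ 40.17 → counterexample

That makes 5 counterexamples.

Answer: 5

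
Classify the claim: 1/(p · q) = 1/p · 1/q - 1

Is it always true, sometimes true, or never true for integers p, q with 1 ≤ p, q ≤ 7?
Never true

The claim fails for every pair in the range. For instance at (p, q) = (5, 2): LHS = 1/10, RHS = -9/10.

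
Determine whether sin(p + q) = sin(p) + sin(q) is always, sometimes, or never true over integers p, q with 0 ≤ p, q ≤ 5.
It holds at (p, q) = (4, 0) (both sides equal sin(4) ≈ -0.7568), but fails at (p, q) = (3, 3) (LHS = sin(6) ≈ -0.2794, RHS = 2·sin(3) ≈ 0.2822).

Answer: Sometimes true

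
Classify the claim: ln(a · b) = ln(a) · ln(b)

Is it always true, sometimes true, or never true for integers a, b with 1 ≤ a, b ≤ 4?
It holds at (a, b) = (1, 1) (both sides equal 0), but fails at (a, b) = (3, 1) (LHS = ln(3) ≈ 1.099, RHS = 0).

Answer: Sometimes true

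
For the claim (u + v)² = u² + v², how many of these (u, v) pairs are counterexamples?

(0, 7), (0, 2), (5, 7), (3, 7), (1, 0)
2

Testing each pair:
(0, 7): LHS = 49, RHS = 49 → satisfies claim
(0, 2): LHS = 4, RHS = 4 → satisfies claim
(5, 7): LHS = 144, RHS = 74 → counterexample
(3, 7): LHS = 100, RHS = 58 → counterexample
(1, 0): LHS = 1, RHS = 1 → satisfies claim

That makes 2 counterexamples.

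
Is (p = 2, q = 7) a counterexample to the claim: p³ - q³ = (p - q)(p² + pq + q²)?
No

Substituting p = 2, q = 7:
LHS = 2³ - 7³ = -335
RHS = (2 - 7)(2² + 2·7 + 7²) = -335

The sides agree, so this pair does not disprove the claim.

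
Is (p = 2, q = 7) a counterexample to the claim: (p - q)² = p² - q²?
Yes

Substituting p = 2, q = 7:
LHS = (2 - 7)² = 25
RHS = 2² - 7² = -45

Since LHS ≠ RHS, this pair disproves the claim.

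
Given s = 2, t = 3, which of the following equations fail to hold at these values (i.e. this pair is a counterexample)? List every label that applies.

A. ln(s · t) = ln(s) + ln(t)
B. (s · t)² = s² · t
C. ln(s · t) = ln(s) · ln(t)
Evaluating each claim at the given values:
A. LHS = ln(6) ≈ 1.792, RHS = ln(2) + ln(3) ≈ 1.792 → holds here (LHS = RHS)
B. LHS = 36, RHS = 12 → fails here (LHS ≠ RHS)
C. LHS = ln(6) ≈ 1.792, RHS = ln(2)·ln(3) ≈ 0.7615 → fails here (LHS ≠ RHS)

Answer: B, C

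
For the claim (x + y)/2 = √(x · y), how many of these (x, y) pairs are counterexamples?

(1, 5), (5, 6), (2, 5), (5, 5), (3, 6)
Testing each pair:
(1, 5): LHS = 3, RHS = √(5) ≈ 2.236 → counterexample
(5, 6): LHS = 11/2, RHS = √(30) ≈ 5.477 → counterexample
(2, 5): LHS = 7/2, RHS = √(10) ≈ 3.162 → counterexample
(5, 5): LHS = 5, RHS = 5 → satisfies claim
(3, 6): LHS = 9/2, RHS = 3·√(2) ≈ 4.243 → counterexample

That makes 4 counterexamples.

Answer: 4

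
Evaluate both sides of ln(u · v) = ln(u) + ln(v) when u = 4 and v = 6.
LHS = ln(4 · 6) = ln(24) ≈ 3.178
RHS = ln(4) + ln(6) ≈ 3.178

LHS = RHS: the two sides agree.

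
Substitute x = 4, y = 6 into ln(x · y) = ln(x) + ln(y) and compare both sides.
LHS = ln(4 · 6) = ln(24) ≈ 3.178
RHS = ln(4) + ln(6) ≈ 3.178

LHS = RHS: the two sides agree.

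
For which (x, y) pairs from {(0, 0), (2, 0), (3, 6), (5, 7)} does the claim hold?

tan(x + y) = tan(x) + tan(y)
Testing each pair:
(0, 0): LHS = 0, RHS = 0 → holds
(2, 0): LHS = tan(2) ≈ -2.185, RHS = tan(2) ≈ -2.185 → holds
(3, 6): LHS = tan(9) ≈ -0.4523, RHS = tan(6) + tan(3) ≈ -0.4336 → fails
(5, 7): LHS = tan(12) ≈ -0.6359, RHS = tan(5) + tan(7) ≈ -2.509 → fails

2 of 4 pairs satisfy the claim.

Answer: (0, 0), (2, 0)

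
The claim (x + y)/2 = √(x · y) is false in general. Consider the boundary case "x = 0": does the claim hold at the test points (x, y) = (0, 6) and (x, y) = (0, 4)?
No, fails at both test points

At (0, 6): LHS = 3 ≠ RHS = 0
At (0, 4): LHS = 2 ≠ RHS = 0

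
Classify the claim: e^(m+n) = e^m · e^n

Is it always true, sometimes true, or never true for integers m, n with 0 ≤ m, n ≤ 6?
Always true

The identity holds for every pair in the range. For instance at (m, n) = (3, 6): both sides equal e^9 ≈ 8103.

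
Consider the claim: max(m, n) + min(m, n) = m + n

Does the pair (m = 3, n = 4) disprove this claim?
No

Substituting m = 3, n = 4:
LHS = max(3, 4) + min(3, 4) = 7
RHS = 3 + 4 = 7

The sides agree, so this pair does not disprove the claim.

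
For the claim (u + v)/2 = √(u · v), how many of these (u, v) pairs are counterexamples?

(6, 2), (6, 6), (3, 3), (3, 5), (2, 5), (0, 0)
Testing each pair:
(6, 2): LHS = 4, RHS = 2·√(3) ≈ 3.464 → counterexample
(6, 6): LHS = 6, RHS = 6 → satisfies claim
(3, 3): LHS = 3, RHS = 3 → satisfies claim
(3, 5): LHS = 4, RHS = √(15) ≈ 3.873 → counterexample
(2, 5): LHS = 7/2, RHS = √(10) ≈ 3.162 → counterexample
(0, 0): LHS = 0, RHS = 0 → satisfies claim

That makes 3 counterexamples.

Answer: 3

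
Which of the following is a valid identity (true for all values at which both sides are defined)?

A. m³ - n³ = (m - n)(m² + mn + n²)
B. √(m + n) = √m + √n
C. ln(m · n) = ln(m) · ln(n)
A

A: holds — e.g. at (2, 2), both sides equal 0.
B: fails at (3, 7) — LHS = √(10) ≈ 3.162, RHS = √(3) + √(7) ≈ 4.378.
C: fails at (2, 3) — LHS = ln(6) ≈ 1.792, RHS = ln(2)·ln(3) ≈ 0.7615.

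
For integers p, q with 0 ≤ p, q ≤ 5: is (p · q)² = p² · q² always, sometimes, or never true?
Always true

The identity holds for every pair in the range. For instance at (p, q) = (1, 2): both sides equal 4.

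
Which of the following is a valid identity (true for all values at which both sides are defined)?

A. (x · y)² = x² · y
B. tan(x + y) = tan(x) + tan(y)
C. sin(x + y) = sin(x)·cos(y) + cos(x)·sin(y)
C

A: fails at (1, 3) — LHS = 9, RHS = 3.
B: fails at (6, 7) — LHS = tan(13) ≈ 0.463, RHS = tan(6) + tan(7) ≈ 0.5804.
C: holds — e.g. at (3, 4), both sides equal sin(7) ≈ 0.657.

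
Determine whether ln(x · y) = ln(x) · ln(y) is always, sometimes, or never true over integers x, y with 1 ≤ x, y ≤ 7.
It holds at (x, y) = (1, 1) (both sides equal 0), but fails at (x, y) = (1, 4) (LHS = ln(4) ≈ 1.386, RHS = 0).

Answer: Sometimes true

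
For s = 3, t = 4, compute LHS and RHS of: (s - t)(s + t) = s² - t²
LHS = (3 - 4)(3 + 4) = -7
RHS = 3² - 4² = -7

LHS = RHS: the two sides agree.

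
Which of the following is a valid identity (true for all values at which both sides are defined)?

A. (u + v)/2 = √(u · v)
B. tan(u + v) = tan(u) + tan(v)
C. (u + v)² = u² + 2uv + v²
A: fails at (0, 1) — LHS = 1/2, RHS = 0.
B: fails at (3, 5) — LHS = tan(8) ≈ -6.8, RHS = tan(5) + tan(3) ≈ -3.523.
C: holds — e.g. at (4, 6), both sides equal 100.

Answer: C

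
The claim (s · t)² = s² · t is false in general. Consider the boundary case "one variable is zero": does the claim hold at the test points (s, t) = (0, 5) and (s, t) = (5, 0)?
Yes, holds at both test points

At (0, 5): LHS = 0, RHS = 0 → equal
At (5, 0): LHS = 0, RHS = 0 → equal

So the claim does hold at both of these boundary points, even though it is not an identity.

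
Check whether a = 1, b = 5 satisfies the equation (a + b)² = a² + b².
Substituting a = 1, b = 5:

LHS = (1 + 5)² = 36
RHS = 1² + 5² = 26

LHS ≠ RHS, so the equation does not hold at this point.

Answer: Fails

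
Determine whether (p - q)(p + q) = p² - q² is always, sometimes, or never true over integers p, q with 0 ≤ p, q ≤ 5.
Always true

The identity holds for every pair in the range. For instance at (p, q) = (3, 2): both sides equal 5.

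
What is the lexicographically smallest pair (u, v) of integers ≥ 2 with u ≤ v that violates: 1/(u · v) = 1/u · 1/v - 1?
Substituting (2, 2) into the claim:
LHS = 1/(2 · 2) = 1/4
RHS = 1/2 · 1/2 - 1 = -3/4

Since LHS ≠ RHS, this pair disproves the claim, and no lexicographically smaller pair (u ≤ v, integers ≥ 2) does.

For instance (5, 9) is also a counterexample (LHS = 1/45, RHS = -44/45), but it's lexicographically larger.

Answer: (u, v) = (2, 2)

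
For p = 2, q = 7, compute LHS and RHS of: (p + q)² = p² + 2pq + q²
LHS = (2 + 7)² = 81
RHS = 2² + 2·2·7 + 7² = 81

LHS = RHS: the two sides agree.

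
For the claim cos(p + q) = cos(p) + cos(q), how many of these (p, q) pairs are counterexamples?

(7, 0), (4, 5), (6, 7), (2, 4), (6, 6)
5

Testing each pair:
(7, 0): LHS = cos(7) ≈ 0.7539, RHS = cos(7) + 1 ≈ 1.754 → counterexample
(4, 5): LHS = cos(9) ≈ -0.9111, RHS = cos(4) + cos(5) ≈ -0.37 → counterexample
(6, 7): LHS = cos(13) ≈ 0.9074, RHS = cos(7) + cos(6) ≈ 1.714 → counterexample
(2, 4): LHS = cos(6) ≈ 0.9602, RHS = cos(4) + cos(2) ≈ -1.07 → counterexample
(6, 6): LHS = cos(12) ≈ 0.8439, RHS = 2·cos(6) ≈ 1.92 → counterexample

That makes 5 counterexamples.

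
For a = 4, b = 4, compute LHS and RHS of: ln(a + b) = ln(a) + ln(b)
LHS = ln(4 + 4) = ln(8) ≈ 2.079
RHS = ln(4) + ln(4) = 2·ln(4) ≈ 2.773

LHS ≠ RHS (they differ by about 0.6931), so the equation does not hold here.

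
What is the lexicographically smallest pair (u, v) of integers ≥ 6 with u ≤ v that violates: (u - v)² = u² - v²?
(u, v) = (6, 7)

Substituting (6, 7) into the claim:
LHS = (6 - 7)² = 1
RHS = 6² - 7² = -13

Since LHS ≠ RHS, this pair disproves the claim, and no lexicographically smaller pair (u ≤ v, integers ≥ 6) does.

For instance (6, 9) is also a counterexample (LHS = 9, RHS = -45), but it's lexicographically larger.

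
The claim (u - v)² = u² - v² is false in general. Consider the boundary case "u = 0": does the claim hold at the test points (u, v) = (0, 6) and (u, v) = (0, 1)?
At (0, 6): LHS = 36 ≠ RHS = -36
At (0, 1): LHS = 1 ≠ RHS = -1

Answer: No, fails at both test points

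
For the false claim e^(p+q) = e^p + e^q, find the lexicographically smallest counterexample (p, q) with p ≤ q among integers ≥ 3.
(p, q) = (3, 3)

Substituting (3, 3) into the claim:
LHS = e^(3+3) = e^6 ≈ 403.4
RHS = e^3 + e^3 = 2·e^3 ≈ 40.17

Since LHS ≠ RHS, this pair disproves the claim, and no lexicographically smaller pair (p ≤ q, integers ≥ 3) does.

For instance (8, 8) is also a counterexample (LHS = e^16 ≈ 8886110.5, RHS = 2·e^8 ≈ 5962), but it's lexicographically larger.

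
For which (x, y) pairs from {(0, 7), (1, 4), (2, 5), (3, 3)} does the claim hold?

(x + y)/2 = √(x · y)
(3, 3)

Testing each pair:
(0, 7): LHS = 7/2, RHS = 0 → fails
(1, 4): LHS = 5/2, RHS = 2 → fails
(2, 5): LHS = 7/2, RHS = √(10) ≈ 3.162 → fails
(3, 3): LHS = 3, RHS = 3 → holds

1 of 4 pairs satisfies the claim.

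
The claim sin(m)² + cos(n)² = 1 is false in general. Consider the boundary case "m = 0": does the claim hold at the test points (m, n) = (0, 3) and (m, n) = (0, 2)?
No, fails at both test points

At (0, 3): LHS = cos(3)² ≈ 0.9801 ≠ RHS = 1
At (0, 2): LHS = cos(2)² ≈ 0.1732 ≠ RHS = 1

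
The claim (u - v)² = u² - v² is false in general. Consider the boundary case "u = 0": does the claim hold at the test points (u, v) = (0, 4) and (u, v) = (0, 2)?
At (0, 4): LHS = 16 ≠ RHS = -16
At (0, 2): LHS = 4 ≠ RHS = -4

Answer: No, fails at both test points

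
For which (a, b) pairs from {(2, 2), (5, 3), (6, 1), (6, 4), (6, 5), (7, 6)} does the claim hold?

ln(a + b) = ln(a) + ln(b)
Testing each pair:
(2, 2): LHS = ln(4) ≈ 1.386, RHS = 2·ln(2) ≈ 1.386 → holds
(5, 3): LHS = ln(8) ≈ 2.079, RHS = ln(3) + ln(5) ≈ 2.708 → fails
(6, 1): LHS = ln(7) ≈ 1.946, RHS = ln(6) ≈ 1.792 → fails
(6, 4): LHS = ln(10) ≈ 2.303, RHS = ln(4) + ln(6) ≈ 3.178 → fails
(6, 5): LHS = ln(11) ≈ 2.398, RHS = ln(5) + ln(6) ≈ 3.401 → fails
(7, 6): LHS = ln(13) ≈ 2.565, RHS = ln(6) + ln(7) ≈ 3.738 → fails

1 of 6 pairs satisfies the claim.

Answer: (2, 2)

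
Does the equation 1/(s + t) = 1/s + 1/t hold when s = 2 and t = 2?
Substituting s = 2, t = 2:

LHS = 1/(2 + 2) = 1/4
RHS = 1/2 + 1/2 = 1

LHS ≠ RHS, so the equation does not hold at this point.

Answer: Fails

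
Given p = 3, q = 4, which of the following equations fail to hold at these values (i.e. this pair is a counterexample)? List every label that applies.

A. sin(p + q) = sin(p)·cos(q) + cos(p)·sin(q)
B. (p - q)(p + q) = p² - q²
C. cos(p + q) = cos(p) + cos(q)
Evaluating each claim at the given values:
A. LHS = sin(7) ≈ 0.657, RHS = sin(3)·cos(4) + sin(4)·cos(3) ≈ 0.657 → holds here (LHS = RHS)
B. LHS = -7, RHS = -7 → holds here (LHS = RHS)
C. LHS = cos(7) ≈ 0.7539, RHS = cos(3) + cos(4) ≈ -1.644 → fails here (LHS ≠ RHS)

Answer: C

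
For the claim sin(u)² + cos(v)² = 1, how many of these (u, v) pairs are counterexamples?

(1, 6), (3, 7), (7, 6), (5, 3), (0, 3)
5

Testing each pair:
(1, 6): LHS = sin(1)² + cos(6)² ≈ 1.63, RHS = 1 → counterexample
(3, 7): LHS = sin(3)² + cos(7)² ≈ 0.5883, RHS = 1 → counterexample
(7, 6): LHS = sin(7)² + cos(6)² ≈ 1.354, RHS = 1 → counterexample
(5, 3): LHS = sin(5)² + cos(3)² ≈ 1.9, RHS = 1 → counterexample
(0, 3): LHS = cos(3)² ≈ 0.9801, RHS = 1 → counterexample

That makes 5 counterexamples.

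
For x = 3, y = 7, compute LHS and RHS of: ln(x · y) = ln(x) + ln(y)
LHS = ln(3 · 7) = ln(21) ≈ 3.045
RHS = ln(3) + ln(7) ≈ 3.045

LHS = RHS: the two sides agree.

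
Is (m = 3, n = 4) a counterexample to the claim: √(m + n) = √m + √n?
Substituting m = 3, n = 4:
LHS = √(3 + 4) = √(7) ≈ 2.646
RHS = √3 + √4 = √(3) + 2 ≈ 3.732

Since LHS ≠ RHS, this pair disproves the claim.

Answer: Yes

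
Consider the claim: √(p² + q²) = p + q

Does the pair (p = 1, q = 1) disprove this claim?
Yes

Substituting p = 1, q = 1:
LHS = √(1² + 1²) = √(2) ≈ 1.414
RHS = 1 + 1 = 2

Since LHS ≠ RHS, this pair disproves the claim.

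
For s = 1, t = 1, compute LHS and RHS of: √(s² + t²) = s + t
LHS = √(1² + 1²) = √(2) ≈ 1.414
RHS = 1 + 1 = 2

LHS ≠ RHS (they differ by about 0.5858), so the equation does not hold here.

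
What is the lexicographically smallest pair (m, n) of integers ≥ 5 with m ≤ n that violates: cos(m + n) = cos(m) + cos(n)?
Substituting (5, 5) into the claim:
LHS = cos(5 + 5) = cos(10) ≈ -0.8391
RHS = cos(5) + cos(5) = 2·cos(5) ≈ 0.5673

Since LHS ≠ RHS, this pair disproves the claim, and no lexicographically smaller pair (m ≤ n, integers ≥ 5) does.

For instance (7, 7) is also a counterexample (LHS = cos(14) ≈ 0.1367, RHS = 2·cos(7) ≈ 1.508), but it's lexicographically larger.

Answer: (m, n) = (5, 5)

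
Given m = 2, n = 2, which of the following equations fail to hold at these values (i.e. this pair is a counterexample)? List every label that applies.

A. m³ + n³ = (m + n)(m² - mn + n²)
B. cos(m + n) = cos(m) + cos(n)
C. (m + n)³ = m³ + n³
B, C

Evaluating each claim at the given values:
A. LHS = 16, RHS = 16 → holds here (LHS = RHS)
B. LHS = cos(4) ≈ -0.6536, RHS = 2·cos(2) ≈ -0.8323 → fails here (LHS ≠ RHS)
C. LHS = 64, RHS = 16 → fails here (LHS ≠ RHS)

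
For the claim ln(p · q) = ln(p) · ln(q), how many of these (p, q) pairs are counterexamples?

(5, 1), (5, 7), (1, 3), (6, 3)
4

Testing each pair:
(5, 1): LHS = ln(5) ≈ 1.609, RHS = 0 → counterexample
(5, 7): LHS = ln(35) ≈ 3.555, RHS = ln(5)·ln(7) ≈ 3.132 → counterexample
(1, 3): LHS = ln(3) ≈ 1.099, RHS = 0 → counterexample
(6, 3): LHS = ln(18) ≈ 2.89, RHS = ln(3)·ln(6) ≈ 1.968 → counterexample

That makes 4 counterexamples.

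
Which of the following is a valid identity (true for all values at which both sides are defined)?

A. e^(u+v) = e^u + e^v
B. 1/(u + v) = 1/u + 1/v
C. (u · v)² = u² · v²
C

A: fails at (3, 5) — LHS = e^8 ≈ 2981, RHS = e^3 + e^5 ≈ 168.5.
B: fails at (2, 5) — LHS = 1/7, RHS = 7/10.
C: holds — e.g. at (2, 3), both sides equal 36.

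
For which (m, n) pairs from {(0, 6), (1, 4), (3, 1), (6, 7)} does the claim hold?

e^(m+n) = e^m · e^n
Testing each pair:
(0, 6): LHS = e^6 ≈ 403.4, RHS = e^6 ≈ 403.4 → holds
(1, 4): LHS = e^5 ≈ 148.4, RHS = e^5 ≈ 148.4 → holds
(3, 1): LHS = e^4 ≈ 54.6, RHS = e^4 ≈ 54.6 → holds
(6, 7): LHS = e^13 ≈ 442413.4, RHS = e^13 ≈ 442413.4 → holds

Every pair satisfies the claim.

Answer: All pairs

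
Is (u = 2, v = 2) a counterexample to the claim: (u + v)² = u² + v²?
Yes

Substituting u = 2, v = 2:
LHS = (2 + 2)² = 16
RHS = 2² + 2² = 8

Since LHS ≠ RHS, this pair disproves the claim.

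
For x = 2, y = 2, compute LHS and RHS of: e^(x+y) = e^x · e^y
LHS = e^(2+2) = e^4 ≈ 54.6
RHS = e^2 · e^2 = e^4 ≈ 54.6

LHS = RHS: the two sides agree.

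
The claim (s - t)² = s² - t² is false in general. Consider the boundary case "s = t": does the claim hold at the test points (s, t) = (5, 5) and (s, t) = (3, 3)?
At (5, 5): LHS = 0, RHS = 0 → equal
At (3, 3): LHS = 0, RHS = 0 → equal

So the claim does hold at both of these boundary points, even though it is not an identity.

Answer: Yes, holds at both test points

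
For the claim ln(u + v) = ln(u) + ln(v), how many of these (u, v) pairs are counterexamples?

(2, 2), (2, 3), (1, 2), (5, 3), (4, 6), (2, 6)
5

Testing each pair:
(2, 2): LHS = ln(4) ≈ 1.386, RHS = 2·ln(2) ≈ 1.386 → satisfies claim
(2, 3): LHS = ln(5) ≈ 1.609, RHS = ln(2) + ln(3) ≈ 1.792 → counterexample
(1, 2): LHS = ln(3) ≈ 1.099, RHS = ln(2) ≈ 0.6931 → counterexample
(5, 3): LHS = ln(8) ≈ 2.079, RHS = ln(3) + ln(5) ≈ 2.708 → counterexample
(4, 6): LHS = ln(10) ≈ 2.303, RHS = ln(4) + ln(6) ≈ 3.178 → counterexample
(2, 6): LHS = ln(8) ≈ 2.079, RHS = ln(2) + ln(6) ≈ 2.485 → counterexample

That makes 5 counterexamples.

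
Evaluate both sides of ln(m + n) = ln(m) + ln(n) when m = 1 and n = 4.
LHS = ln(1 + 4) = ln(5) ≈ 1.609
RHS = ln(1) + ln(4) = ln(4) ≈ 1.386

LHS ≠ RHS (they differ by about 0.2231), so the equation does not hold here.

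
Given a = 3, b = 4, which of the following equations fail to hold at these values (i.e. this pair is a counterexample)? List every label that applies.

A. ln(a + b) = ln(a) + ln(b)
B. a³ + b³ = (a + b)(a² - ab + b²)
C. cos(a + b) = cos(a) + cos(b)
Evaluating each claim at the given values:
A. LHS = ln(7) ≈ 1.946, RHS = ln(3) + ln(4) ≈ 2.485 → fails here (LHS ≠ RHS)
B. LHS = 91, RHS = 91 → holds here (LHS = RHS)
C. LHS = cos(7) ≈ 0.7539, RHS = cos(3) + cos(4) ≈ -1.644 → fails here (LHS ≠ RHS)

Answer: A, C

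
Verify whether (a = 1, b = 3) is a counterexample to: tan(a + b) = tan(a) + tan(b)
Substituting a = 1, b = 3:
LHS = tan(1 + 3) = tan(4) ≈ 1.158
RHS = tan(1) + tan(3) ≈ 1.415

Since LHS ≠ RHS, this pair disproves the claim.

Answer: Yes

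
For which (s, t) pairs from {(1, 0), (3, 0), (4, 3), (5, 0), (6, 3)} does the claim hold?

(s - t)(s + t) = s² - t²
Testing each pair:
(1, 0): LHS = 1, RHS = 1 → holds
(3, 0): LHS = 9, RHS = 9 → holds
(4, 3): LHS = 7, RHS = 7 → holds
(5, 0): LHS = 25, RHS = 25 → holds
(6, 3): LHS = 27, RHS = 27 → holds

Every pair satisfies the claim.

Answer: All pairs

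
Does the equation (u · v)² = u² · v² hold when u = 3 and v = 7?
Substituting u = 3, v = 7:

LHS = (3 · 7)² = 441
RHS = 3² · 7² = 441

LHS = RHS, so the equation holds at this point.

Answer: Holds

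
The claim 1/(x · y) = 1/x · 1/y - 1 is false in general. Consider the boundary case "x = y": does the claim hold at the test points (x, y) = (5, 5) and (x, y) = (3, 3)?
No, fails at both test points

At (5, 5): LHS = 1/25 ≠ RHS = -24/25
At (3, 3): LHS = 1/9 ≠ RHS = -8/9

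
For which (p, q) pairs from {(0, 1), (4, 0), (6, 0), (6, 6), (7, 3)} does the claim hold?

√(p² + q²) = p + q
Testing each pair:
(0, 1): LHS = 1, RHS = 1 → holds
(4, 0): LHS = 4, RHS = 4 → holds
(6, 0): LHS = 6, RHS = 6 → holds
(6, 6): LHS = 6·√(2) ≈ 8.485, RHS = 12 → fails
(7, 3): LHS = √(58) ≈ 7.616, RHS = 10 → fails

3 of 5 pairs satisfy the claim.

Answer: (0, 1), (4, 0), (6, 0)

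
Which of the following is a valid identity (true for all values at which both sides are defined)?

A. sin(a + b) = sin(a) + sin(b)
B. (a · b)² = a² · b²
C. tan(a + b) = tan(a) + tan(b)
B

A: fails at (3, 4) — LHS = sin(7) ≈ 0.657, RHS = sin(4) + sin(3) ≈ -0.6157.
B: holds — e.g. at (2, 3), both sides equal 36.
C: fails at (3, 5) — LHS = tan(8) ≈ -6.8, RHS = tan(5) + tan(3) ≈ -3.523.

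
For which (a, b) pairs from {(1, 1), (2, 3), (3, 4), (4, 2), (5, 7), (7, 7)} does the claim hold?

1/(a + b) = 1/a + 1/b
Testing each pair:
(1, 1): LHS = 1/2, RHS = 2 → fails
(2, 3): LHS = 1/5, RHS = 5/6 → fails
(3, 4): LHS = 1/7, RHS = 7/12 → fails
(4, 2): LHS = 1/6, RHS = 3/4 → fails
(5, 7): LHS = 1/12, RHS = 12/35 → fails
(7, 7): LHS = 1/14, RHS = 2/7 → fails

No pair satisfies the claim.

Answer: None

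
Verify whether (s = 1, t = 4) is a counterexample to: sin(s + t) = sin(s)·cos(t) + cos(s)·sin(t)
Substituting s = 1, t = 4:
LHS = sin(1 + 4) = sin(5) ≈ -0.9589
RHS = sin(1)·cos(4) + cos(1)·sin(4) = sin(1)·cos(4) + sin(4)·cos(1) ≈ -0.9589

The sides agree, so this pair does not disprove the claim.

Answer: No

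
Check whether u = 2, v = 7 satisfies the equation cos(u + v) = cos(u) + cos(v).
Fails

Substituting u = 2, v = 7:

LHS = cos(2 + 7) = cos(9) ≈ -0.9111
RHS = cos(2) + cos(7) ≈ 0.3378

LHS ≠ RHS, so the equation does not hold at this point.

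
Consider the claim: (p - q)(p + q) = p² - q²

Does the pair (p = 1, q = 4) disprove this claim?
Substituting p = 1, q = 4:
LHS = (1 - 4)(1 + 4) = -15
RHS = 1² - 4² = -15

The sides agree, so this pair does not disprove the claim.

Answer: No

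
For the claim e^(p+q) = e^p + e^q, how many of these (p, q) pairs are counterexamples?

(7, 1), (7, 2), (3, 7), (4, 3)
Testing each pair:
(7, 1): LHS = e^8 ≈ 2981, RHS = e + e^7 ≈ 1099 → counterexample
(7, 2): LHS = e^9 ≈ 8103, RHS = e^2 + e^7 ≈ 1104 → counterexample
(3, 7): LHS = e^10 ≈ 22026.5, RHS = e^3 + e^7 ≈ 1117 → counterexample
(4, 3): LHS = e^7 ≈ 1097, RHS = e^3 + e^4 ≈ 74.68 → counterexample

That makes 4 counterexamples.

Answer: 4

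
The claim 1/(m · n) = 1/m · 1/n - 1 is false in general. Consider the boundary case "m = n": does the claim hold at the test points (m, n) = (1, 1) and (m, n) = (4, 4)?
At (1, 1): LHS = 1 ≠ RHS = 0
At (4, 4): LHS = 1/16 ≠ RHS = -15/16

Answer: No, fails at both test points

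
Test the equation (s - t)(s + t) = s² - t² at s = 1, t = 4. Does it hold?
Holds

Substituting s = 1, t = 4:

LHS = (1 - 4)(1 + 4) = -15
RHS = 1² - 4² = -15

LHS = RHS, so the equation holds at this point.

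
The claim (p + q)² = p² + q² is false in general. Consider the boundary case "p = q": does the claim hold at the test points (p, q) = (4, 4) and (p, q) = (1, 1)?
At (4, 4): LHS = 64 ≠ RHS = 32
At (1, 1): LHS = 4 ≠ RHS = 2

Answer: No, fails at both test points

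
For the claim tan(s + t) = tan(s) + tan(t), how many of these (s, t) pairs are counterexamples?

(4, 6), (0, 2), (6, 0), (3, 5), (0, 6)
Testing each pair:
(4, 6): LHS = tan(10) ≈ 0.6484, RHS = tan(6) + tan(4) ≈ 0.8668 → counterexample
(0, 2): LHS = tan(2) ≈ -2.185, RHS = tan(2) ≈ -2.185 → satisfies claim
(6, 0): LHS = tan(6) ≈ -0.291, RHS = tan(6) ≈ -0.291 → satisfies claim
(3, 5): LHS = tan(8) ≈ -6.8, RHS = tan(5) + tan(3) ≈ -3.523 → counterexample
(0, 6): LHS = tan(6) ≈ -0.291, RHS = tan(6) ≈ -0.291 → satisfies claim

That makes 2 counterexamples.

Answer: 2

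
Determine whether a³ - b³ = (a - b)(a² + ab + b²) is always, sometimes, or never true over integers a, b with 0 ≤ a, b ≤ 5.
The identity holds for every pair in the range. For instance at (a, b) = (4, 1): both sides equal 63.

Answer: Always true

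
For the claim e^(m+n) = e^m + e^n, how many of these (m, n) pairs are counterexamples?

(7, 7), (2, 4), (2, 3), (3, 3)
4

Testing each pair:
(7, 7): LHS = e^14 ≈ 1202604.3, RHS = 2·e^7 ≈ 2193 → counterexample
(2, 4): LHS = e^6 ≈ 403.4, RHS = e^2 + e^4 ≈ 61.99 → counterexample
(2, 3): LHS = e^5 ≈ 148.4, RHS = e^2 + e^3 ≈ 27.47 → counterexample
(3, 3): LHS = e^6 ≈ 403.4, RHS = 2·e^3 ≈ 40.17 → counterexample

That makes 4 counterexamples.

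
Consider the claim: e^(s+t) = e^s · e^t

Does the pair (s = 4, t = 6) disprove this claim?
No

Substituting s = 4, t = 6:
LHS = e^(4+6) = e^10 ≈ 22026.5
RHS = e^4 · e^6 = e^10 ≈ 22026.5

The sides agree, so this pair does not disprove the claim.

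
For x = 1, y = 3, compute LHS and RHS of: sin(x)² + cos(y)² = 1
LHS = sin(1)² + cos(3)² ≈ 1.688
RHS = 1

LHS ≠ RHS (they differ by about 0.6882), so the equation does not hold here.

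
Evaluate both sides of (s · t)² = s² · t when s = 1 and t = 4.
LHS = (1 · 4)² = 16
RHS = 1² · 4 = 4

LHS ≠ RHS, so the equation does not hold here.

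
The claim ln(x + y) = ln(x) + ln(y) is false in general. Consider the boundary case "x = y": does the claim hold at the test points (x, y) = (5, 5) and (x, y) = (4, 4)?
At (5, 5): LHS = ln(10) ≈ 2.303 ≠ RHS = 2·ln(5) ≈ 3.219
At (4, 4): LHS = ln(8) ≈ 2.079 ≠ RHS = 2·ln(4) ≈ 2.773

Answer: No, fails at both test points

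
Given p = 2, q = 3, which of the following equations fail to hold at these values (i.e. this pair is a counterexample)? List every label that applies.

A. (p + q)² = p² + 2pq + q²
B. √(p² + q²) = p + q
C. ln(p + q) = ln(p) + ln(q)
Evaluating each claim at the given values:
A. LHS = 25, RHS = 25 → holds here (LHS = RHS)
B. LHS = √(13) ≈ 3.606, RHS = 5 → fails here (LHS ≠ RHS)
C. LHS = ln(5) ≈ 1.609, RHS = ln(2) + ln(3) ≈ 1.792 → fails here (LHS ≠ RHS)

Answer: B, C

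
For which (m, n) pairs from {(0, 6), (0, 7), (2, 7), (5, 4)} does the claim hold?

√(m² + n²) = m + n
Testing each pair:
(0, 6): LHS = 6, RHS = 6 → holds
(0, 7): LHS = 7, RHS = 7 → holds
(2, 7): LHS = √(53) ≈ 7.28, RHS = 9 → fails
(5, 4): LHS = √(41) ≈ 6.403, RHS = 9 → fails

2 of 4 pairs satisfy the claim.

Answer: (0, 6), (0, 7)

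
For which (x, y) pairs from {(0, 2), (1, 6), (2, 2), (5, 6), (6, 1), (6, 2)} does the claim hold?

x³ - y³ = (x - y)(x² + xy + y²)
All pairs

Testing each pair:
(0, 2): LHS = -8, RHS = -8 → holds
(1, 6): LHS = -215, RHS = -215 → holds
(2, 2): LHS = 0, RHS = 0 → holds
(5, 6): LHS = -91, RHS = -91 → holds
(6, 1): LHS = 215, RHS = 215 → holds
(6, 2): LHS = 208, RHS = 208 → holds

Every pair satisfies the claim.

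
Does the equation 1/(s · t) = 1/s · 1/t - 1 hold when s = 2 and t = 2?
Substituting s = 2, t = 2:

LHS = 1/(2 · 2) = 1/4
RHS = 1/2 · 1/2 - 1 = -3/4

LHS ≠ RHS, so the equation does not hold at this point.

Answer: Fails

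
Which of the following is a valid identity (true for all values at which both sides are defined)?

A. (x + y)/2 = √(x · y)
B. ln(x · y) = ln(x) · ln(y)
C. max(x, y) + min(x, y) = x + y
C

A: fails at (2, 5) — LHS = 7/2, RHS = √(10) ≈ 3.162.
B: fails at (3, 5) — LHS = ln(15) ≈ 2.708, RHS = ln(3)·ln(5) ≈ 1.768.
C: holds — e.g. at (2, 4), both sides equal 6.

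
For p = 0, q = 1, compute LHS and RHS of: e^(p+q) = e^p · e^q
LHS = e^(0+1) = e ≈ 2.718
RHS = e^0 · e^1 = e ≈ 2.718

LHS = RHS: the two sides agree.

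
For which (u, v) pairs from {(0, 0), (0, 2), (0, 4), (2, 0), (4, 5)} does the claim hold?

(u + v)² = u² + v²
(0, 0), (0, 2), (0, 4), (2, 0)

Testing each pair:
(0, 0): LHS = 0, RHS = 0 → holds
(0, 2): LHS = 4, RHS = 4 → holds
(0, 4): LHS = 16, RHS = 16 → holds
(2, 0): LHS = 4, RHS = 4 → holds
(4, 5): LHS = 81, RHS = 41 → fails

4 of 5 pairs satisfy the claim.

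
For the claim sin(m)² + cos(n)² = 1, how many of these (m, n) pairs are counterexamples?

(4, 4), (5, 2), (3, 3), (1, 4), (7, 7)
Testing each pair:
(4, 4): LHS = cos(4)² + sin(4)² = 1, RHS = 1 → satisfies claim
(5, 2): LHS = cos(2)² + sin(5)² ≈ 1.093, RHS = 1 → counterexample
(3, 3): LHS = sin(3)² + cos(3)² = 1, RHS = 1 → satisfies claim
(1, 4): LHS = cos(4)² + sin(1)² ≈ 1.135, RHS = 1 → counterexample
(7, 7): LHS = sin(7)² + cos(7)² = 1, RHS = 1 → satisfies claim

That makes 2 counterexamples.

Answer: 2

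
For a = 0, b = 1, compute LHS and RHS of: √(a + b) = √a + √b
LHS = √(0 + 1) = 1
RHS = √0 + √1 = 1

LHS = RHS: the two sides agree.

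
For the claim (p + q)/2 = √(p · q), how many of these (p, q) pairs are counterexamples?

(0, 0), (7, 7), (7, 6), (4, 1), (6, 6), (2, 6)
3

Testing each pair:
(0, 0): LHS = 0, RHS = 0 → satisfies claim
(7, 7): LHS = 7, RHS = 7 → satisfies claim
(7, 6): LHS = 13/2, RHS = √(42) ≈ 6.481 → counterexample
(4, 1): LHS = 5/2, RHS = 2 → counterexample
(6, 6): LHS = 6, RHS = 6 → satisfies claim
(2, 6): LHS = 4, RHS = 2·√(3) ≈ 3.464 → counterexample

That makes 3 counterexamples.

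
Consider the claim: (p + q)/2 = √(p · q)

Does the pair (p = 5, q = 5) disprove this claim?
No

Substituting p = 5, q = 5:
LHS = (5 + 5)/2 = 5
RHS = √(5 · 5) = 5

The sides agree, so this pair does not disprove the claim.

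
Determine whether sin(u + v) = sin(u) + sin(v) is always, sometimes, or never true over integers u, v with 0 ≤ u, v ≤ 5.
Sometimes true

It holds at (u, v) = (0, 4) (both sides equal sin(4) ≈ -0.7568), but fails at (u, v) = (2, 1) (LHS = sin(3) ≈ 0.1411, RHS = sin(1) + sin(2) ≈ 1.751).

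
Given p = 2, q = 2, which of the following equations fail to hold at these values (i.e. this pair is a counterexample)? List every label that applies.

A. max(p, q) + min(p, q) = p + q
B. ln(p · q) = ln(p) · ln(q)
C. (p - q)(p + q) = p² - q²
Evaluating each claim at the given values:
A. LHS = 4, RHS = 4 → holds here (LHS = RHS)
B. LHS = ln(4) ≈ 1.386, RHS = ln(2)² ≈ 0.4805 → fails here (LHS ≠ RHS)
C. LHS = 0, RHS = 0 → holds here (LHS = RHS)

Answer: B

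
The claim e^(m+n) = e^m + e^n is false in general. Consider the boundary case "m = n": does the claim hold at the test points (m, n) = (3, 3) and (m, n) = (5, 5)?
No, fails at both test points

At (3, 3): LHS = e^6 ≈ 403.4 ≠ RHS = 2·e^3 ≈ 40.17
At (5, 5): LHS = e^10 ≈ 22026.5 ≠ RHS = 2·e^5 ≈ 296.8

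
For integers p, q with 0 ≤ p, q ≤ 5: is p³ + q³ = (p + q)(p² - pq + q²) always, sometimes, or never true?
The identity holds for every pair in the range. For instance at (p, q) = (2, 1): both sides equal 9.

Answer: Always true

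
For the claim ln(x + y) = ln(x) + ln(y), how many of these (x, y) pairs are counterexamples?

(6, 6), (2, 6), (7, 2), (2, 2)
3

Testing each pair:
(6, 6): LHS = ln(12) ≈ 2.485, RHS = 2·ln(6) ≈ 3.584 → counterexample
(2, 6): LHS = ln(8) ≈ 2.079, RHS = ln(2) + ln(6) ≈ 2.485 → counterexample
(7, 2): LHS = ln(9) ≈ 2.197, RHS = ln(2) + ln(7) ≈ 2.639 → counterexample
(2, 2): LHS = ln(4) ≈ 1.386, RHS = 2·ln(2) ≈ 1.386 → satisfies claim

That makes 3 counterexamples.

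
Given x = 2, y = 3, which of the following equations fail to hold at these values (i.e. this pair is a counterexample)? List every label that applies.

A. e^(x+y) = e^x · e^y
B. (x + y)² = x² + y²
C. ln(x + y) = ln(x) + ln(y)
Evaluating each claim at the given values:
A. LHS = e^5 ≈ 148.4, RHS = e^5 ≈ 148.4 → holds here (LHS = RHS)
B. LHS = 25, RHS = 13 → fails here (LHS ≠ RHS)
C. LHS = ln(5) ≈ 1.609, RHS = ln(2) + ln(3) ≈ 1.792 → fails here (LHS ≠ RHS)

Answer: B, C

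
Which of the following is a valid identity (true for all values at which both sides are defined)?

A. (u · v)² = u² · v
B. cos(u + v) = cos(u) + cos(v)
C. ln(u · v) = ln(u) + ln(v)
A: fails at (3, 4) — LHS = 144, RHS = 36.
B: fails at (0, 1) — LHS = cos(1) ≈ 0.5403, RHS = cos(1) + 1 ≈ 1.54.
C: holds — e.g. at (3, 7), both sides equal ln(21) ≈ 3.045.

Answer: C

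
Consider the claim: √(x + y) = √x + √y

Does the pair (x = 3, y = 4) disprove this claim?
Yes

Substituting x = 3, y = 4:
LHS = √(3 + 4) = √(7) ≈ 2.646
RHS = √3 + √4 = √(3) + 2 ≈ 3.732

Since LHS ≠ RHS, this pair disproves the claim.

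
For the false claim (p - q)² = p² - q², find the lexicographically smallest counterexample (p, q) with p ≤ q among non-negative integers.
(p, q) = (0, 1)

At (0, 0): both sides equal 0, so it holds there.

Substituting (0, 1) into the claim:
LHS = (0 - 1)² = 1
RHS = 0² - 1² = -1

Since LHS ≠ RHS, this pair disproves the claim, and no lexicographically smaller pair (p ≤ q, non-negative integers) does.

For instance (0, 3) is also a counterexample (LHS = 9, RHS = -9), but it's lexicographically larger.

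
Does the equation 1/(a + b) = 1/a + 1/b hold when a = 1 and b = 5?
Substituting a = 1, b = 5:

LHS = 1/(1 + 5) = 1/6
RHS = 1/1 + 1/5 = 6/5

LHS ≠ RHS, so the equation does not hold at this point.

Answer: Fails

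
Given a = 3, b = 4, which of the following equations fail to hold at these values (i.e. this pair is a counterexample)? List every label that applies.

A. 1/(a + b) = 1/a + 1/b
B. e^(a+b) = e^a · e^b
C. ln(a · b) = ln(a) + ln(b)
A

Evaluating each claim at the given values:
A. LHS = 1/7, RHS = 7/12 → fails here (LHS ≠ RHS)
B. LHS = e^7 ≈ 1097, RHS = e^7 ≈ 1097 → holds here (LHS = RHS)
C. LHS = ln(12) ≈ 2.485, RHS = ln(3) + ln(4) ≈ 2.485 → holds here (LHS = RHS)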